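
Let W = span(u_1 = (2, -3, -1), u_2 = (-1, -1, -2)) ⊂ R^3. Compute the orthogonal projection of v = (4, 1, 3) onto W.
proj_W(v) = (10/3, 1/3, 11/3)

Set up U = [u_1 | ... | u_2] ∈ R^(3×2). The projector onto W = col(U) is P = U (U^T U)^(-1) U^T.
Compute U^T U =
  [14, 3]
  [3, 6],
and U^T v = (2, -11).
Solve U^T U · c = U^T v for the coefficients: c = (3/5, -32/15). The projection is proj_W(v) = U c.
Check: (v - proj_W(v)) · u_1 = 0  (should be 0).
Check: (v - proj_W(v)) · u_2 = 0  (should be 0).
Result: proj_W(v) = (10/3, 1/3, 11/3).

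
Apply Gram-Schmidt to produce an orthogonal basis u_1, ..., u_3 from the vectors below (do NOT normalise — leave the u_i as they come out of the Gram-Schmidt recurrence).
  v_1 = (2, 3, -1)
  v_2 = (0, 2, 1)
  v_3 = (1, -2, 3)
Orthogonal basis:
  u_1 = (2, 3, -1)
  u_2 = (-5/7, 13/14, 19/14)
  u_3 = (7/3, -14/15, 28/15)

Apply the Gram-Schmidt recurrence
  u_1 = v_1
  u_i = v_i − Σ_{j<i} ((v_i · u_j) / (u_j · u_j)) · u_j.

Step by step this gives:
  u_1 = (2, 3, -1)
  u_2 = (-5/7, 13/14, 19/14)
  u_3 = (7/3, -14/15, 28/15)

Orthogonality check:
  u_2 · u_1 = 0 (should be 0)
  u_3 · u_1 = 0 (should be 0)
  u_3 · u_2 = 0 (should be 0)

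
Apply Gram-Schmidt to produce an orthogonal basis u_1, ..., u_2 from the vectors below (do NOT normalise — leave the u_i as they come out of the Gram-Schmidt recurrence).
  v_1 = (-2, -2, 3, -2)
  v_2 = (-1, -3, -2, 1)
Orthogonal basis:
  u_1 = (-2, -2, 3, -2)
  u_2 = (-1, -3, -2, 1)

Apply the Gram-Schmidt recurrence
  u_1 = v_1
  u_i = v_i − Σ_{j<i} ((v_i · u_j) / (u_j · u_j)) · u_j.

Step by step this gives:
  u_1 = (-2, -2, 3, -2)
  u_2 = (-1, -3, -2, 1)

Orthogonality check:
  u_2 · u_1 = 0 (should be 0)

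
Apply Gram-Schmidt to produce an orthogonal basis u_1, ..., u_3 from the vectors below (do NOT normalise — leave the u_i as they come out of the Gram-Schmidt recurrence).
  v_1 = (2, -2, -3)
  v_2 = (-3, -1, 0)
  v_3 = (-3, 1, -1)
Orthogonal basis:
  u_1 = (2, -2, -3)
  u_2 = (-43/17, -25/17, -12/17)
  u_3 = (-39/77, 117/77, -104/77)

Apply the Gram-Schmidt recurrence
  u_1 = v_1
  u_i = v_i − Σ_{j<i} ((v_i · u_j) / (u_j · u_j)) · u_j.

Step by step this gives:
  u_1 = (2, -2, -3)
  u_2 = (-43/17, -25/17, -12/17)
  u_3 = (-39/77, 117/77, -104/77)

Orthogonality check:
  u_2 · u_1 = 0 (should be 0)
  u_3 · u_1 = 0 (should be 0)
  u_3 · u_2 = 0 (should be 0)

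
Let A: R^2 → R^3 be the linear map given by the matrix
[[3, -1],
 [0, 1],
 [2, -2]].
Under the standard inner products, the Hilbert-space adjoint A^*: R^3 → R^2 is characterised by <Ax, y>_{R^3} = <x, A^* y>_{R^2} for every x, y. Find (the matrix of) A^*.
A^* = A^T =
[[3, 0, 2],
 [-1, 1, -2]]

For real matrices with standard dot products, the defining identity <Ax, y> = <x, A^* y> gives (Ax)^T y = x^T (A^*) y, i.e. x^T A^T y = x^T (A^*) y. Since this holds for all x, y, we must have A^* = A^T. Therefore
A^* =
[[3, 0, 2],
 [-1, 1, -2]].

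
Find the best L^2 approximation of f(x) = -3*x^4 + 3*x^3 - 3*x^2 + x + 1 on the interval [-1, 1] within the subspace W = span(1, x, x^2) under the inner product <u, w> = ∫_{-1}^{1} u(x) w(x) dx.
g(x) = -39*x^2/7 + 14*x/5 + 44/35

The best approximation g ∈ W is the orthogonal projection of f onto W. Writing g = a_0 + a_1 x + a_2 x^2, the coefficients solve the normal equations G · a = b where
  G_{ij} = <φ_i, φ_j> and b_i = <f, φ_i>, with φ_0 = 1, φ_1 = x, φ_2 = x^2.
G =
  [2, 0, 2/3]
  [0, 2/3, 0]
  [2/3, 0, 2/5],
b = (-6/5, 28/15, -146/105).
Solving gives a_0 = 44/35, a_1 = 14/5, a_2 = -39/7, so
  g(x) = -39*x^2/7 + 14*x/5 + 44/35.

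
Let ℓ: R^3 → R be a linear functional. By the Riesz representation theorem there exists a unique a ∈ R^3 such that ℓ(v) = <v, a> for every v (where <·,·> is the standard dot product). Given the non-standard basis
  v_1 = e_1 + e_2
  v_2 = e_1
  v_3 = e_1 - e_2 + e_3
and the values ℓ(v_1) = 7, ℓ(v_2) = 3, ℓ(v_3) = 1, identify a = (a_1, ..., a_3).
a = (3, 4, 2)

Write a = (a_1, ..., a_3) in the standard basis. For each basis vector v_i, ℓ(v_i) = <v_i, a> is a linear equation in the a_j's. Collect the n equations into a matrix system V a = ℓ, where row i of V is v_i (expressed in the standard basis). Since V is invertible (lower-triangular with 1s on the diagonal, up to permutation), solve by back-substitution:
  V =
[[1, 1, 0],
 [1, 0, 0],
 [1, -1, 1]]
  V a = (7, 3, 1)
Solving gives a = (3, 4, 2).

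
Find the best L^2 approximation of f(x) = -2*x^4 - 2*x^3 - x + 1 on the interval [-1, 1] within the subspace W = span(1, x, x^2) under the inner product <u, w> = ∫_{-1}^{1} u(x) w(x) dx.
g(x) = -12*x^2/7 - 11*x/5 + 41/35

The best approximation g ∈ W is the orthogonal projection of f onto W. Writing g = a_0 + a_1 x + a_2 x^2, the coefficients solve the normal equations G · a = b where
  G_{ij} = <φ_i, φ_j> and b_i = <f, φ_i>, with φ_0 = 1, φ_1 = x, φ_2 = x^2.
G =
  [2, 0, 2/3]
  [0, 2/3, 0]
  [2/3, 0, 2/5],
b = (6/5, -22/15, 2/21).
Solving gives a_0 = 41/35, a_1 = -11/5, a_2 = -12/7, so
  g(x) = -12*x^2/7 - 11*x/5 + 41/35.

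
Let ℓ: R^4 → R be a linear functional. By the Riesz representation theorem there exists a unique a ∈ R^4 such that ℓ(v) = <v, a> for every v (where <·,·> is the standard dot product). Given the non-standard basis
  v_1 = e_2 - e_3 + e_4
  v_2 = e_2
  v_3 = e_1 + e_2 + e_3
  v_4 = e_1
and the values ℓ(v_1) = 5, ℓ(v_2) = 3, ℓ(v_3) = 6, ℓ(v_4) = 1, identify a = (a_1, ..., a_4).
a = (1, 3, 2, 4)

Write a = (a_1, ..., a_4) in the standard basis. For each basis vector v_i, ℓ(v_i) = <v_i, a> is a linear equation in the a_j's. Collect the n equations into a matrix system V a = ℓ, where row i of V is v_i (expressed in the standard basis). Since V is invertible (lower-triangular with 1s on the diagonal, up to permutation), solve by back-substitution:
  V =
[[0, 1, -1, 1],
 [0, 1, 0, 0],
 [1, 1, 1, 0],
 [1, 0, 0, 0]]
  V a = (5, 3, 6, 1)
Solving gives a = (1, 3, 2, 4).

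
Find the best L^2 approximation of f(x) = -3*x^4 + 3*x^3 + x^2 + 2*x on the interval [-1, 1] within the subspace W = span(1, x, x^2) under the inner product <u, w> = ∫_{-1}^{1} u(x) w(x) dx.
g(x) = -11*x^2/7 + 19*x/5 + 9/35

The best approximation g ∈ W is the orthogonal projection of f onto W. Writing g = a_0 + a_1 x + a_2 x^2, the coefficients solve the normal equations G · a = b where
  G_{ij} = <φ_i, φ_j> and b_i = <f, φ_i>, with φ_0 = 1, φ_1 = x, φ_2 = x^2.
G =
  [2, 0, 2/3]
  [0, 2/3, 0]
  [2/3, 0, 2/5],
b = (-8/15, 38/15, -16/35).
Solving gives a_0 = 9/35, a_1 = 19/5, a_2 = -11/7, so
  g(x) = -11*x^2/7 + 19*x/5 + 9/35.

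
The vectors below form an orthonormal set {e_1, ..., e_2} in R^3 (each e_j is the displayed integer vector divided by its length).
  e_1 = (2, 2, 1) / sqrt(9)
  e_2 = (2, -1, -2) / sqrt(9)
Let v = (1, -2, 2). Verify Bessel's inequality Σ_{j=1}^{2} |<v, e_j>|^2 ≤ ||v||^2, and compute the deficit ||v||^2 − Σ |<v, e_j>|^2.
Σ |<v, e_j>|^2 = 0; ||v||^2 = 9; deficit = 9

Write each e_j = u_j / sqrt(<u_j, u_j>) where u_j is the displayed integer vector. Then <v, e_j> = <v, u_j> / sqrt(<u_j, u_j>), so |<v, e_j>|^2 = <v, u_j>^2 / <u_j, u_j>.
Coefficients: <v, e_1> = 0/sqrt(9), <v, e_2> = 0/sqrt(9).
Square and sum: Σ |<v, e_j>|^2 = 0.
Compute ||v||^2 = v·v = 9.
Deficit = 9 − 0 = 9 ≥ 0, confirming Bessel's inequality. (The deficit equals ||v − Σ <v,e_j> e_j||^2, the squared distance from v to span{e_j}.)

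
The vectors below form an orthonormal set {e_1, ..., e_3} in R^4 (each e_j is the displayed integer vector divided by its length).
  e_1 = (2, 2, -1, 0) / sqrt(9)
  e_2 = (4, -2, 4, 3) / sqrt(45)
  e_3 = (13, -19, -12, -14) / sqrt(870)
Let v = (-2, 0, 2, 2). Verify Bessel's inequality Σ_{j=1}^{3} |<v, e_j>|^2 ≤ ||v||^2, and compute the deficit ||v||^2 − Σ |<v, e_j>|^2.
Σ |<v, e_j>|^2 = 342/29; ||v||^2 = 12; deficit = 6/29

Write each e_j = u_j / sqrt(<u_j, u_j>) where u_j is the displayed integer vector. Then <v, e_j> = <v, u_j> / sqrt(<u_j, u_j>), so |<v, e_j>|^2 = <v, u_j>^2 / <u_j, u_j>.
Coefficients: <v, e_1> = -6/sqrt(9), <v, e_2> = 6/sqrt(45), <v, e_3> = -78/sqrt(870).
Square and sum: Σ |<v, e_j>|^2 = 342/29.
Compute ||v||^2 = v·v = 12.
Deficit = 12 − 342/29 = 6/29 ≥ 0, confirming Bessel's inequality. (The deficit equals ||v − Σ <v,e_j> e_j||^2, the squared distance from v to span{e_j}.)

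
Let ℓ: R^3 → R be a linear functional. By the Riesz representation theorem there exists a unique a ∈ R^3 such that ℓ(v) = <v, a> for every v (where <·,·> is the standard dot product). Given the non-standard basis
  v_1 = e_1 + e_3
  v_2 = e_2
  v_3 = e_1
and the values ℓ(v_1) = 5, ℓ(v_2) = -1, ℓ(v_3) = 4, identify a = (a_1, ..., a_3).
a = (4, -1, 1)

Write a = (a_1, ..., a_3) in the standard basis. For each basis vector v_i, ℓ(v_i) = <v_i, a> is a linear equation in the a_j's. Collect the n equations into a matrix system V a = ℓ, where row i of V is v_i (expressed in the standard basis). Since V is invertible (lower-triangular with 1s on the diagonal, up to permutation), solve by back-substitution:
  V =
[[1, 0, 1],
 [0, 1, 0],
 [1, 0, 0]]
  V a = (5, -1, 4)
Solving gives a = (4, -1, 1).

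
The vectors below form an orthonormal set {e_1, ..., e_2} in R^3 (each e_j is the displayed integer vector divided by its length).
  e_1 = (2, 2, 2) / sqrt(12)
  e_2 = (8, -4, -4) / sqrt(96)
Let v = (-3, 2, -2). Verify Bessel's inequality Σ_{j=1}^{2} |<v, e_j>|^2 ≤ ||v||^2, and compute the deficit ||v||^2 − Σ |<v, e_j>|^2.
Σ |<v, e_j>|^2 = 9; ||v||^2 = 17; deficit = 8

Write each e_j = u_j / sqrt(<u_j, u_j>) where u_j is the displayed integer vector. Then <v, e_j> = <v, u_j> / sqrt(<u_j, u_j>), so |<v, e_j>|^2 = <v, u_j>^2 / <u_j, u_j>.
Coefficients: <v, e_1> = -6/sqrt(12), <v, e_2> = -24/sqrt(96).
Square and sum: Σ |<v, e_j>|^2 = 9.
Compute ||v||^2 = v·v = 17.
Deficit = 17 − 9 = 8 ≥ 0, confirming Bessel's inequality. (The deficit equals ||v − Σ <v,e_j> e_j||^2, the squared distance from v to span{e_j}.)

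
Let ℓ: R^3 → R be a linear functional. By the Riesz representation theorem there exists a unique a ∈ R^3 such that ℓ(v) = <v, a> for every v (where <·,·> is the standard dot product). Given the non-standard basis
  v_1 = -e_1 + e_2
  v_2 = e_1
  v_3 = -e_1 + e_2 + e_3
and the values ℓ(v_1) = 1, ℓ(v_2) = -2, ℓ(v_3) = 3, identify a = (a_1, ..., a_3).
a = (-2, -1, 2)

Write a = (a_1, ..., a_3) in the standard basis. For each basis vector v_i, ℓ(v_i) = <v_i, a> is a linear equation in the a_j's. Collect the n equations into a matrix system V a = ℓ, where row i of V is v_i (expressed in the standard basis). Since V is invertible (lower-triangular with 1s on the diagonal, up to permutation), solve by back-substitution:
  V =
[[-1, 1, 0],
 [1, 0, 0],
 [-1, 1, 1]]
  V a = (1, -2, 3)
Solving gives a = (-2, -1, 2).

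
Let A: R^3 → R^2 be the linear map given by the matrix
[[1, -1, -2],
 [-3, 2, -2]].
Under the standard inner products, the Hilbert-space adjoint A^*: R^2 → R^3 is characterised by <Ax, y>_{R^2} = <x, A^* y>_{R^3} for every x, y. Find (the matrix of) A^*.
A^* = A^T =
[[1, -3],
 [-1, 2],
 [-2, -2]]

For real matrices with standard dot products, the defining identity <Ax, y> = <x, A^* y> gives (Ax)^T y = x^T (A^*) y, i.e. x^T A^T y = x^T (A^*) y. Since this holds for all x, y, we must have A^* = A^T. Therefore
A^* =
[[1, -3],
 [-1, 2],
 [-2, -2]].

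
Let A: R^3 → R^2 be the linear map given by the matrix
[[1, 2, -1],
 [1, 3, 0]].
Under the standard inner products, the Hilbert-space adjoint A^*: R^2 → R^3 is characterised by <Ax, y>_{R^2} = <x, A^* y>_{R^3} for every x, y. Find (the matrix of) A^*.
A^* = A^T =
[[1, 1],
 [2, 3],
 [-1, 0]]

For real matrices with standard dot products, the defining identity <Ax, y> = <x, A^* y> gives (Ax)^T y = x^T (A^*) y, i.e. x^T A^T y = x^T (A^*) y. Since this holds for all x, y, we must have A^* = A^T. Therefore
A^* =
[[1, 1],
 [2, 3],
 [-1, 0]].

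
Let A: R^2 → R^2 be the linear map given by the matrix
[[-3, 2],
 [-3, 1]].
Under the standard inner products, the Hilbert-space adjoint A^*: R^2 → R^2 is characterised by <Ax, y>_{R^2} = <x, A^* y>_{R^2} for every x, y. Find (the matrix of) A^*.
A^* = A^T =
[[-3, -3],
 [2, 1]]

For real matrices with standard dot products, the defining identity <Ax, y> = <x, A^* y> gives (Ax)^T y = x^T (A^*) y, i.e. x^T A^T y = x^T (A^*) y. Since this holds for all x, y, we must have A^* = A^T. Therefore
A^* =
[[-3, -3],
 [2, 1]].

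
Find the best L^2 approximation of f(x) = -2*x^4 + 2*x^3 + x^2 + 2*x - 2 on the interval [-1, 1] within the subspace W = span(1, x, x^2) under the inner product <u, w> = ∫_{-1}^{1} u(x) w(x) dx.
g(x) = -5*x^2/7 + 16*x/5 - 64/35

The best approximation g ∈ W is the orthogonal projection of f onto W. Writing g = a_0 + a_1 x + a_2 x^2, the coefficients solve the normal equations G · a = b where
  G_{ij} = <φ_i, φ_j> and b_i = <f, φ_i>, with φ_0 = 1, φ_1 = x, φ_2 = x^2.
G =
  [2, 0, 2/3]
  [0, 2/3, 0]
  [2/3, 0, 2/5],
b = (-62/15, 32/15, -158/105).
Solving gives a_0 = -64/35, a_1 = 16/5, a_2 = -5/7, so
  g(x) = -5*x^2/7 + 16*x/5 - 64/35.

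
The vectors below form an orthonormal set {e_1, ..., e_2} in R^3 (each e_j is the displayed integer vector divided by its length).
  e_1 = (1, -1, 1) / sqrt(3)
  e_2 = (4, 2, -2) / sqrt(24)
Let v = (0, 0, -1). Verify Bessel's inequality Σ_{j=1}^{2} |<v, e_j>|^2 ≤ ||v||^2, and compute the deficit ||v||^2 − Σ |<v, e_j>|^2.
Σ |<v, e_j>|^2 = 1/2; ||v||^2 = 1; deficit = 1/2

Write each e_j = u_j / sqrt(<u_j, u_j>) where u_j is the displayed integer vector. Then <v, e_j> = <v, u_j> / sqrt(<u_j, u_j>), so |<v, e_j>|^2 = <v, u_j>^2 / <u_j, u_j>.
Coefficients: <v, e_1> = -1/sqrt(3), <v, e_2> = 2/sqrt(24).
Square and sum: Σ |<v, e_j>|^2 = 1/2.
Compute ||v||^2 = v·v = 1.
Deficit = 1 − 1/2 = 1/2 ≥ 0, confirming Bessel's inequality. (The deficit equals ||v − Σ <v,e_j> e_j||^2, the squared distance from v to span{e_j}.)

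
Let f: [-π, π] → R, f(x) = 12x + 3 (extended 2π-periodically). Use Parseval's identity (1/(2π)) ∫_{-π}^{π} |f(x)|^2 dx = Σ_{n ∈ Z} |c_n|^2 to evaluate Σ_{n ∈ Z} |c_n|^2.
Σ |c_n|^2 = 48π^2 + 9

Expand and integrate term by term over [-π, π]:
  ∫ (12x)^2 dx = 144·(2π^3/3); ∫ 2·12·(3)·x dx = 0 (odd integrand); ∫ 3^2 dx = 9·2π.
So (1/(2π)) ∫_{-π}^{π} (12x + 3)^2 dx = 144π^2/3 + 9 = 48π^2 + 9.
Parseval ⇒ Σ |c_n|^2 = 48π^2 + 9.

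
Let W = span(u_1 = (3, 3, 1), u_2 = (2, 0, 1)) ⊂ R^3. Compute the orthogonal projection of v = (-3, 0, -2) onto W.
proj_W(v) = (-147/46, 3/46, -37/23)

Set up U = [u_1 | ... | u_2] ∈ R^(3×2). The projector onto W = col(U) is P = U (U^T U)^(-1) U^T.
Compute U^T U =
  [19, 7]
  [7, 5],
and U^T v = (-11, -8).
Solve U^T U · c = U^T v for the coefficients: c = (1/46, -75/46). The projection is proj_W(v) = U c.
Check: (v - proj_W(v)) · u_1 = 0  (should be 0).
Check: (v - proj_W(v)) · u_2 = 0  (should be 0).
Result: proj_W(v) = (-147/46, 3/46, -37/23).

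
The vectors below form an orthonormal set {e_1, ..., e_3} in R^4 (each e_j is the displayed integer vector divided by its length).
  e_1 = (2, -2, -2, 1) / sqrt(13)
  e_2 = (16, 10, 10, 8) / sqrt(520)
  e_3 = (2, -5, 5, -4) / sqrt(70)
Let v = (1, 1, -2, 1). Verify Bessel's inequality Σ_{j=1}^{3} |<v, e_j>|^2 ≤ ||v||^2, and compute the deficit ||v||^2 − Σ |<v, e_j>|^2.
Σ |<v, e_j>|^2 = 45/7; ||v||^2 = 7; deficit = 4/7

Write each e_j = u_j / sqrt(<u_j, u_j>) where u_j is the displayed integer vector. Then <v, e_j> = <v, u_j> / sqrt(<u_j, u_j>), so |<v, e_j>|^2 = <v, u_j>^2 / <u_j, u_j>.
Coefficients: <v, e_1> = 5/sqrt(13), <v, e_2> = 14/sqrt(520), <v, e_3> = -17/sqrt(70).
Square and sum: Σ |<v, e_j>|^2 = 45/7.
Compute ||v||^2 = v·v = 7.
Deficit = 7 − 45/7 = 4/7 ≥ 0, confirming Bessel's inequality. (The deficit equals ||v − Σ <v,e_j> e_j||^2, the squared distance from v to span{e_j}.)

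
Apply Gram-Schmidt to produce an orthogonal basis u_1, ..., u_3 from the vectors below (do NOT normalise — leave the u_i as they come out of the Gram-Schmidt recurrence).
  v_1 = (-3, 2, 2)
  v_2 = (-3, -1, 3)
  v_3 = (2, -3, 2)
Orthogonal basis:
  u_1 = (-3, 2, 2)
  u_2 = (-12/17, -43/17, 25/17)
  u_3 = (100/77, 75/154, 225/154)

Apply the Gram-Schmidt recurrence
  u_1 = v_1
  u_i = v_i − Σ_{j<i} ((v_i · u_j) / (u_j · u_j)) · u_j.

Step by step this gives:
  u_1 = (-3, 2, 2)
  u_2 = (-12/17, -43/17, 25/17)
  u_3 = (100/77, 75/154, 225/154)

Orthogonality check:
  u_2 · u_1 = 0 (should be 0)
  u_3 · u_1 = 0 (should be 0)
  u_3 · u_2 = 0 (should be 0)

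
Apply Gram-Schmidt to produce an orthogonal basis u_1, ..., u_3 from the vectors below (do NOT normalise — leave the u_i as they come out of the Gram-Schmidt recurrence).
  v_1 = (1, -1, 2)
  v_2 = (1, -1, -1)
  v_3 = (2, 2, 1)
Orthogonal basis:
  u_1 = (1, -1, 2)
  u_2 = (1, -1, -1)
  u_3 = (2, 2, 0)

Apply the Gram-Schmidt recurrence
  u_1 = v_1
  u_i = v_i − Σ_{j<i} ((v_i · u_j) / (u_j · u_j)) · u_j.

Step by step this gives:
  u_1 = (1, -1, 2)
  u_2 = (1, -1, -1)
  u_3 = (2, 2, 0)

Orthogonality check:
  u_2 · u_1 = 0 (should be 0)
  u_3 · u_1 = 0 (should be 0)
  u_3 · u_2 = 0 (should be 0)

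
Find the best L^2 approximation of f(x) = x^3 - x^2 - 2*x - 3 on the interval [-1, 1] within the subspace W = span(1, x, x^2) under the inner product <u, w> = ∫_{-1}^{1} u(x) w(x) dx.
g(x) = -x^2 - 7*x/5 - 3

The best approximation g ∈ W is the orthogonal projection of f onto W. Writing g = a_0 + a_1 x + a_2 x^2, the coefficients solve the normal equations G · a = b where
  G_{ij} = <φ_i, φ_j> and b_i = <f, φ_i>, with φ_0 = 1, φ_1 = x, φ_2 = x^2.
G =
  [2, 0, 2/3]
  [0, 2/3, 0]
  [2/3, 0, 2/5],
b = (-20/3, -14/15, -12/5).
Solving gives a_0 = -3, a_1 = -7/5, a_2 = -1, so
  g(x) = -x^2 - 7*x/5 - 3.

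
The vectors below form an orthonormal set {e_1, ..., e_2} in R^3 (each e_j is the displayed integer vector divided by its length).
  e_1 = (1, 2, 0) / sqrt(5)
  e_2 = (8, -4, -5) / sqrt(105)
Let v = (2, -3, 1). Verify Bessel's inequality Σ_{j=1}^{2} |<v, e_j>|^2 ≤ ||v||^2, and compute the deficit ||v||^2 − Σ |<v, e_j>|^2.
Σ |<v, e_j>|^2 = 173/21; ||v||^2 = 14; deficit = 121/21

Write each e_j = u_j / sqrt(<u_j, u_j>) where u_j is the displayed integer vector. Then <v, e_j> = <v, u_j> / sqrt(<u_j, u_j>), so |<v, e_j>|^2 = <v, u_j>^2 / <u_j, u_j>.
Coefficients: <v, e_1> = -4/sqrt(5), <v, e_2> = 23/sqrt(105).
Square and sum: Σ |<v, e_j>|^2 = 173/21.
Compute ||v||^2 = v·v = 14.
Deficit = 14 − 173/21 = 121/21 ≥ 0, confirming Bessel's inequality. (The deficit equals ||v − Σ <v,e_j> e_j||^2, the squared distance from v to span{e_j}.)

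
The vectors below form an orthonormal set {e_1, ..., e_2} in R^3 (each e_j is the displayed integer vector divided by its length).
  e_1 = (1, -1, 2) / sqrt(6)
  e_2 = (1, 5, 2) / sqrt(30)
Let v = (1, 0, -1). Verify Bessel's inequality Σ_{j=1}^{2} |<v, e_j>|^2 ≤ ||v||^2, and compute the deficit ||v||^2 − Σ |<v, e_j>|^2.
Σ |<v, e_j>|^2 = 1/5; ||v||^2 = 2; deficit = 9/5

Write each e_j = u_j / sqrt(<u_j, u_j>) where u_j is the displayed integer vector. Then <v, e_j> = <v, u_j> / sqrt(<u_j, u_j>), so |<v, e_j>|^2 = <v, u_j>^2 / <u_j, u_j>.
Coefficients: <v, e_1> = -1/sqrt(6), <v, e_2> = -1/sqrt(30).
Square and sum: Σ |<v, e_j>|^2 = 1/5.
Compute ||v||^2 = v·v = 2.
Deficit = 2 − 1/5 = 9/5 ≥ 0, confirming Bessel's inequality. (The deficit equals ||v − Σ <v,e_j> e_j||^2, the squared distance from v to span{e_j}.)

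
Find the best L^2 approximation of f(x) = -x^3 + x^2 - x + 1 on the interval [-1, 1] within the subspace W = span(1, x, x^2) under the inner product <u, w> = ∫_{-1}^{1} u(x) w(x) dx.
g(x) = x^2 - 8*x/5 + 1

The best approximation g ∈ W is the orthogonal projection of f onto W. Writing g = a_0 + a_1 x + a_2 x^2, the coefficients solve the normal equations G · a = b where
  G_{ij} = <φ_i, φ_j> and b_i = <f, φ_i>, with φ_0 = 1, φ_1 = x, φ_2 = x^2.
G =
  [2, 0, 2/3]
  [0, 2/3, 0]
  [2/3, 0, 2/5],
b = (8/3, -16/15, 16/15).
Solving gives a_0 = 1, a_1 = -8/5, a_2 = 1, so
  g(x) = x^2 - 8*x/5 + 1.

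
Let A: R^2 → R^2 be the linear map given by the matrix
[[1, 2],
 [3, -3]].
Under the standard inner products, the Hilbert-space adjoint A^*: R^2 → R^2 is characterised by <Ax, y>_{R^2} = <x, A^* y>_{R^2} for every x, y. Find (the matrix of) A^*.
A^* = A^T =
[[1, 3],
 [2, -3]]

For real matrices with standard dot products, the defining identity <Ax, y> = <x, A^* y> gives (Ax)^T y = x^T (A^*) y, i.e. x^T A^T y = x^T (A^*) y. Since this holds for all x, y, we must have A^* = A^T. Therefore
A^* =
[[1, 3],
 [2, -3]].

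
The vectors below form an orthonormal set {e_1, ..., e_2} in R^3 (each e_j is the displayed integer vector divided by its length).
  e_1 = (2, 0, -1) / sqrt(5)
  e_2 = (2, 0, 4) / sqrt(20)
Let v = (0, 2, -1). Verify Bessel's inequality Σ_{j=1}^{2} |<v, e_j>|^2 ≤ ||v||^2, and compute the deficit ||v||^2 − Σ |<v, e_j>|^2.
Σ |<v, e_j>|^2 = 1; ||v||^2 = 5; deficit = 4

Write each e_j = u_j / sqrt(<u_j, u_j>) where u_j is the displayed integer vector. Then <v, e_j> = <v, u_j> / sqrt(<u_j, u_j>), so |<v, e_j>|^2 = <v, u_j>^2 / <u_j, u_j>.
Coefficients: <v, e_1> = 1/sqrt(5), <v, e_2> = -4/sqrt(20).
Square and sum: Σ |<v, e_j>|^2 = 1.
Compute ||v||^2 = v·v = 5.
Deficit = 5 − 1 = 4 ≥ 0, confirming Bessel's inequality. (The deficit equals ||v − Σ <v,e_j> e_j||^2, the squared distance from v to span{e_j}.)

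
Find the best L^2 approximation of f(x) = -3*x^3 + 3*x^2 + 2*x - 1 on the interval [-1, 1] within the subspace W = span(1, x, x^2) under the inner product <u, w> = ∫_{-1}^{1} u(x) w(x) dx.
g(x) = 3*x^2 + x/5 - 1

The best approximation g ∈ W is the orthogonal projection of f onto W. Writing g = a_0 + a_1 x + a_2 x^2, the coefficients solve the normal equations G · a = b where
  G_{ij} = <φ_i, φ_j> and b_i = <f, φ_i>, with φ_0 = 1, φ_1 = x, φ_2 = x^2.
G =
  [2, 0, 2/3]
  [0, 2/3, 0]
  [2/3, 0, 2/5],
b = (0, 2/15, 8/15).
Solving gives a_0 = -1, a_1 = 1/5, a_2 = 3, so
  g(x) = 3*x^2 + x/5 - 1.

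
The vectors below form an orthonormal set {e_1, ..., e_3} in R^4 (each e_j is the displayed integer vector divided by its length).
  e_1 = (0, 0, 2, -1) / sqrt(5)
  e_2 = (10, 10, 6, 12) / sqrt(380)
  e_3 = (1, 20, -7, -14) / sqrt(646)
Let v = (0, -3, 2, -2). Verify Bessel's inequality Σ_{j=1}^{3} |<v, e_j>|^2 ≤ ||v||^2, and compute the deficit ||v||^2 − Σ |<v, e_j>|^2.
Σ |<v, e_j>|^2 = 257/17; ||v||^2 = 17; deficit = 32/17

Write each e_j = u_j / sqrt(<u_j, u_j>) where u_j is the displayed integer vector. Then <v, e_j> = <v, u_j> / sqrt(<u_j, u_j>), so |<v, e_j>|^2 = <v, u_j>^2 / <u_j, u_j>.
Coefficients: <v, e_1> = 6/sqrt(5), <v, e_2> = -42/sqrt(380), <v, e_3> = -46/sqrt(646).
Square and sum: Σ |<v, e_j>|^2 = 257/17.
Compute ||v||^2 = v·v = 17.
Deficit = 17 − 257/17 = 32/17 ≥ 0, confirming Bessel's inequality. (The deficit equals ||v − Σ <v,e_j> e_j||^2, the squared distance from v to span{e_j}.)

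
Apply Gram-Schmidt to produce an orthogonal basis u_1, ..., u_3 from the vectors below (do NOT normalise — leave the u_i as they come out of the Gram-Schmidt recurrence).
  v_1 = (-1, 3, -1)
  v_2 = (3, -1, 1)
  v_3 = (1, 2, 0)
Orthogonal basis:
  u_1 = (-1, 3, -1)
  u_2 = (26/11, 10/11, 4/11)
  u_3 = (-1/18, 1/18, 2/9)

Apply the Gram-Schmidt recurrence
  u_1 = v_1
  u_i = v_i − Σ_{j<i} ((v_i · u_j) / (u_j · u_j)) · u_j.

Step by step this gives:
  u_1 = (-1, 3, -1)
  u_2 = (26/11, 10/11, 4/11)
  u_3 = (-1/18, 1/18, 2/9)

Orthogonality check:
  u_2 · u_1 = 0 (should be 0)
  u_3 · u_1 = 0 (should be 0)
  u_3 · u_2 = 0 (should be 0)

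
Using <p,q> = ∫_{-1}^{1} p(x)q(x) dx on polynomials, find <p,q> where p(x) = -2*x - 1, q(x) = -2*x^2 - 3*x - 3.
<p,q> = 34/3

Expand the product: p(x)·q(x) = 4*x^3 + 8*x^2 + 9*x + 3.
∫_{-1}^{1} of each monomial x^k gives [2/(k+1) if k even, 0 if k odd]. Integrating term-by-term (or equivalently evaluating the antiderivative F(x) = x^4 + 8*x^3/3 + 9*x^2/2 + 3*x at the endpoints):
  F(1) − F(−1) = 67/6 − (-1/6) = 34/3.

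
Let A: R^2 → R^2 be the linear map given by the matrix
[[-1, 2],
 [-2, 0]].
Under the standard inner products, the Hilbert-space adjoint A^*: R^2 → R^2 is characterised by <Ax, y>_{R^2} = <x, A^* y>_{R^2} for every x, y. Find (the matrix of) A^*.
A^* = A^T =
[[-1, -2],
 [2, 0]]

For real matrices with standard dot products, the defining identity <Ax, y> = <x, A^* y> gives (Ax)^T y = x^T (A^*) y, i.e. x^T A^T y = x^T (A^*) y. Since this holds for all x, y, we must have A^* = A^T. Therefore
A^* =
[[-1, -2],
 [2, 0]].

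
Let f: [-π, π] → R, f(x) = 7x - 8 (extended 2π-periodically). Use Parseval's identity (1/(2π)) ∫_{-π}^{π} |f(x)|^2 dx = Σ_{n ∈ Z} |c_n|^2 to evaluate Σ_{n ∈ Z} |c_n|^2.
Σ |c_n|^2 = 49π^2/3 + 64

Expand and integrate term by term over [-π, π]:
  ∫ (7x)^2 dx = 49·(2π^3/3); ∫ 2·7·(-8)·x dx = 0 (odd integrand); ∫ (-8)^2 dx = 64·2π.
So (1/(2π)) ∫_{-π}^{π} (7x - 8)^2 dx = 49π^2/3 + 64 = 49π^2/3 + 64.
Parseval ⇒ Σ |c_n|^2 = 49π^2/3 + 64.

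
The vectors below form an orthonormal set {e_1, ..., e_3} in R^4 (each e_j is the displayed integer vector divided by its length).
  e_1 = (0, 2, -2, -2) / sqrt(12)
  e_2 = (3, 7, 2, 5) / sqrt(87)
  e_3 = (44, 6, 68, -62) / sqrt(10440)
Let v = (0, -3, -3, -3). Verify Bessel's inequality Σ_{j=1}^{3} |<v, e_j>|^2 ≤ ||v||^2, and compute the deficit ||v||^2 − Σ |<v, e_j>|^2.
Σ |<v, e_j>|^2 = 117/5; ||v||^2 = 27; deficit = 18/5

Write each e_j = u_j / sqrt(<u_j, u_j>) where u_j is the displayed integer vector. Then <v, e_j> = <v, u_j> / sqrt(<u_j, u_j>), so |<v, e_j>|^2 = <v, u_j>^2 / <u_j, u_j>.
Coefficients: <v, e_1> = 6/sqrt(12), <v, e_2> = -42/sqrt(87), <v, e_3> = -36/sqrt(10440).
Square and sum: Σ |<v, e_j>|^2 = 117/5.
Compute ||v||^2 = v·v = 27.
Deficit = 27 − 117/5 = 18/5 ≥ 0, confirming Bessel's inequality. (The deficit equals ||v − Σ <v,e_j> e_j||^2, the squared distance from v to span{e_j}.)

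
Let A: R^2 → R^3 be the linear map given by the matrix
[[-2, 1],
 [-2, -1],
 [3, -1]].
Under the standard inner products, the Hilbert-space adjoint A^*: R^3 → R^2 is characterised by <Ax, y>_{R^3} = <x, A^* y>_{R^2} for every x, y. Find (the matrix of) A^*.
A^* = A^T =
[[-2, -2, 3],
 [1, -1, -1]]

For real matrices with standard dot products, the defining identity <Ax, y> = <x, A^* y> gives (Ax)^T y = x^T (A^*) y, i.e. x^T A^T y = x^T (A^*) y. Since this holds for all x, y, we must have A^* = A^T. Therefore
A^* =
[[-2, -2, 3],
 [1, -1, -1]].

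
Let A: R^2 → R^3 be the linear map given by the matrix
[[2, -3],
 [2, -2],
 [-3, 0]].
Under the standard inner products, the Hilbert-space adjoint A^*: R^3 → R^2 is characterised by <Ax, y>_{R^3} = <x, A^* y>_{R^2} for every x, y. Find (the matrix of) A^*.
A^* = A^T =
[[2, 2, -3],
 [-3, -2, 0]]

For real matrices with standard dot products, the defining identity <Ax, y> = <x, A^* y> gives (Ax)^T y = x^T (A^*) y, i.e. x^T A^T y = x^T (A^*) y. Since this holds for all x, y, we must have A^* = A^T. Therefore
A^* =
[[2, 2, -3],
 [-3, -2, 0]].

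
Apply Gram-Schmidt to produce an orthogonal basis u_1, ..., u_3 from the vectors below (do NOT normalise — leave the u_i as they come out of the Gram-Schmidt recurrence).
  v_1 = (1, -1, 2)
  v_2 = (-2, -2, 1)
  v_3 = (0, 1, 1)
Orthogonal basis:
  u_1 = (1, -1, 2)
  u_2 = (-7/3, -5/3, 1/3)
  u_3 = (-27/50, 9/10, 18/25)

Apply the Gram-Schmidt recurrence
  u_1 = v_1
  u_i = v_i − Σ_{j<i} ((v_i · u_j) / (u_j · u_j)) · u_j.

Step by step this gives:
  u_1 = (1, -1, 2)
  u_2 = (-7/3, -5/3, 1/3)
  u_3 = (-27/50, 9/10, 18/25)

Orthogonality check:
  u_2 · u_1 = 0 (should be 0)
  u_3 · u_1 = 0 (should be 0)
  u_3 · u_2 = 0 (should be 0)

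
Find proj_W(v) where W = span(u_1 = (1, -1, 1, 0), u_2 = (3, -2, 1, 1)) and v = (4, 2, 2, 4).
proj_W(v) = (10/3, -4/3, -2/3, 2)

Set up U = [u_1 | ... | u_2] ∈ R^(4×2). The projector onto W = col(U) is P = U (U^T U)^(-1) U^T.
Compute U^T U =
  [3, 6]
  [6, 15],
and U^T v = (4, 14).
Solve U^T U · c = U^T v for the coefficients: c = (-8/3, 2). The projection is proj_W(v) = U c.
Check: (v - proj_W(v)) · u_1 = 0  (should be 0).
Check: (v - proj_W(v)) · u_2 = 0  (should be 0).
Result: proj_W(v) = (10/3, -4/3, -2/3, 2).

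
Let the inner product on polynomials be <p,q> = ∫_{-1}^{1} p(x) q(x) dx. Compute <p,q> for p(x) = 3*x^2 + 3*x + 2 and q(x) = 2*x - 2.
<p,q> = -8

Expand the product: p(x)·q(x) = 6*x^3 - 2*x - 4.
∫_{-1}^{1} of each monomial x^k gives [2/(k+1) if k even, 0 if k odd]. Integrating term-by-term (or equivalently evaluating the antiderivative F(x) = 3*x^4/2 - x^2 - 4*x at the endpoints):
  F(1) − F(−1) = -7/2 − (9/2) = -8.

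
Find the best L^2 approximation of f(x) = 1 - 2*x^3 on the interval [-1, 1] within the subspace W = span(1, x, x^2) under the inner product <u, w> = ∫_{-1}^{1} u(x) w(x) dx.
g(x) = 1 - 6*x/5

The best approximation g ∈ W is the orthogonal projection of f onto W. Writing g = a_0 + a_1 x + a_2 x^2, the coefficients solve the normal equations G · a = b where
  G_{ij} = <φ_i, φ_j> and b_i = <f, φ_i>, with φ_0 = 1, φ_1 = x, φ_2 = x^2.
G =
  [2, 0, 2/3]
  [0, 2/3, 0]
  [2/3, 0, 2/5],
b = (2, -4/5, 2/3).
Solving gives a_0 = 1, a_1 = -6/5, a_2 = 0, so
  g(x) = 1 - 6*x/5.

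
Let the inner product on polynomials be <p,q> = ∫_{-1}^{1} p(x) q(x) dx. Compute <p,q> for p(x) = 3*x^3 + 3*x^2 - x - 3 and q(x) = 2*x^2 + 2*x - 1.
<p,q> = 52/15

Expand the product: p(x)·q(x) = 6*x^5 + 12*x^4 + x^3 - 11*x^2 - 5*x + 3.
∫_{-1}^{1} of each monomial x^k gives [2/(k+1) if k even, 0 if k odd]. Integrating term-by-term (or equivalently evaluating the antiderivative F(x) = x^6 + 12*x^5/5 + x^4/4 - 11*x^3/3 - 5*x^2/2 + 3*x at the endpoints):
  F(1) − F(−1) = 29/60 − (-179/60) = 52/15.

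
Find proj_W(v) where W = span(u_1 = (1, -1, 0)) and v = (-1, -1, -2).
proj_W(v) = (0, 0, 0)

Set up U = [u_1 | ... | u_1] ∈ R^(3×1). The projector onto W = col(U) is P = U (U^T U)^(-1) U^T.
Compute U^T U =
  [2],
and U^T v = (0).
Solve U^T U · c = U^T v for the coefficients: c = (0). The projection is proj_W(v) = U c.
Check: (v - proj_W(v)) · u_1 = 0  (should be 0).
Result: proj_W(v) = (0, 0, 0).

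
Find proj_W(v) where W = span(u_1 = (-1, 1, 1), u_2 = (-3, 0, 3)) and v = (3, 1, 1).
proj_W(v) = (1, 1, -1)

Set up U = [u_1 | ... | u_2] ∈ R^(3×2). The projector onto W = col(U) is P = U (U^T U)^(-1) U^T.
Compute U^T U =
  [3, 6]
  [6, 18],
and U^T v = (-1, -6).
Solve U^T U · c = U^T v for the coefficients: c = (1, -2/3). The projection is proj_W(v) = U c.
Check: (v - proj_W(v)) · u_1 = 0  (should be 0).
Check: (v - proj_W(v)) · u_2 = 0  (should be 0).
Result: proj_W(v) = (1, 1, -1).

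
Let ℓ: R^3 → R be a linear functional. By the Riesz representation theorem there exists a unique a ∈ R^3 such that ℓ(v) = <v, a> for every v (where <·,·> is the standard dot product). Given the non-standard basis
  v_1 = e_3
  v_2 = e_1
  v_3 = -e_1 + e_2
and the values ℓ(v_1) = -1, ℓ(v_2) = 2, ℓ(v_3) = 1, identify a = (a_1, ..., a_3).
a = (2, 3, -1)

Write a = (a_1, ..., a_3) in the standard basis. For each basis vector v_i, ℓ(v_i) = <v_i, a> is a linear equation in the a_j's. Collect the n equations into a matrix system V a = ℓ, where row i of V is v_i (expressed in the standard basis). Since V is invertible (lower-triangular with 1s on the diagonal, up to permutation), solve by back-substitution:
  V =
[[0, 0, 1],
 [1, 0, 0],
 [-1, 1, 0]]
  V a = (-1, 2, 1)
Solving gives a = (2, 3, -1).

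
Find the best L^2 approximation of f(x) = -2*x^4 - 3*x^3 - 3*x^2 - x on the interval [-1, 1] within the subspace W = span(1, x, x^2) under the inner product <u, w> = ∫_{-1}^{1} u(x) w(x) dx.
g(x) = -33*x^2/7 - 14*x/5 + 6/35

The best approximation g ∈ W is the orthogonal projection of f onto W. Writing g = a_0 + a_1 x + a_2 x^2, the coefficients solve the normal equations G · a = b where
  G_{ij} = <φ_i, φ_j> and b_i = <f, φ_i>, with φ_0 = 1, φ_1 = x, φ_2 = x^2.
G =
  [2, 0, 2/3]
  [0, 2/3, 0]
  [2/3, 0, 2/5],
b = (-14/5, -28/15, -62/35).
Solving gives a_0 = 6/35, a_1 = -14/5, a_2 = -33/7, so
  g(x) = -33*x^2/7 - 14*x/5 + 6/35.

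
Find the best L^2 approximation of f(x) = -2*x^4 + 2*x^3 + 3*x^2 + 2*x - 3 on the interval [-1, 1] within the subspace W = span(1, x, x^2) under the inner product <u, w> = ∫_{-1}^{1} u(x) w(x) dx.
g(x) = 9*x^2/7 + 16*x/5 - 99/35

The best approximation g ∈ W is the orthogonal projection of f onto W. Writing g = a_0 + a_1 x + a_2 x^2, the coefficients solve the normal equations G · a = b where
  G_{ij} = <φ_i, φ_j> and b_i = <f, φ_i>, with φ_0 = 1, φ_1 = x, φ_2 = x^2.
G =
  [2, 0, 2/3]
  [0, 2/3, 0]
  [2/3, 0, 2/5],
b = (-24/5, 32/15, -48/35).
Solving gives a_0 = -99/35, a_1 = 16/5, a_2 = 9/7, so
  g(x) = 9*x^2/7 + 16*x/5 - 99/35.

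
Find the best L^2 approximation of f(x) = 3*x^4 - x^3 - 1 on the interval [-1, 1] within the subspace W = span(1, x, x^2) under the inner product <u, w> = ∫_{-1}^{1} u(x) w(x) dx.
g(x) = 18*x^2/7 - 3*x/5 - 44/35

The best approximation g ∈ W is the orthogonal projection of f onto W. Writing g = a_0 + a_1 x + a_2 x^2, the coefficients solve the normal equations G · a = b where
  G_{ij} = <φ_i, φ_j> and b_i = <f, φ_i>, with φ_0 = 1, φ_1 = x, φ_2 = x^2.
G =
  [2, 0, 2/3]
  [0, 2/3, 0]
  [2/3, 0, 2/5],
b = (-4/5, -2/5, 4/21).
Solving gives a_0 = -44/35, a_1 = -3/5, a_2 = 18/7, so
  g(x) = 18*x^2/7 - 3*x/5 - 44/35.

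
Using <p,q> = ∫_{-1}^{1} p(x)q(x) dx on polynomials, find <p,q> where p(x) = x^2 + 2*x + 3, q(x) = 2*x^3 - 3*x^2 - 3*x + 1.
<p,q> = -44/15

Expand the product: p(x)·q(x) = 2*x^5 + x^4 - 3*x^3 - 14*x^2 - 7*x + 3.
∫_{-1}^{1} of each monomial x^k gives [2/(k+1) if k even, 0 if k odd]. Integrating term-by-term (or equivalently evaluating the antiderivative F(x) = x^6/3 + x^5/5 - 3*x^4/4 - 14*x^3/3 - 7*x^2/2 + 3*x at the endpoints):
  F(1) − F(−1) = -323/60 − (-49/20) = -44/15.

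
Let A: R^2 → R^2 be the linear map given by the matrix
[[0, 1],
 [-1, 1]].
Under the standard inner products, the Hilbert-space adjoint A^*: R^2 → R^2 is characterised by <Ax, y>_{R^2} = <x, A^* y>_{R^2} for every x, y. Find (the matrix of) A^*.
A^* = A^T =
[[0, -1],
 [1, 1]]

For real matrices with standard dot products, the defining identity <Ax, y> = <x, A^* y> gives (Ax)^T y = x^T (A^*) y, i.e. x^T A^T y = x^T (A^*) y. Since this holds for all x, y, we must have A^* = A^T. Therefore
A^* =
[[0, -1],
 [1, 1]].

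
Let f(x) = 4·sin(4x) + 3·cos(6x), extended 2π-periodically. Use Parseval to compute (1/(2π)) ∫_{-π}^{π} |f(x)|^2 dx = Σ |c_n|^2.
Σ |c_n|^2 = 25/2

Expand |f|^2 and use orthogonality of {sin(nx), cos(mx)} on [-π, π]:
  ∫_{-π}^{π} sin(nx)^2 dx = π, ∫ cos(mx)^2 dx = π, and cross terms integrate to 0.
So ∫_{-π}^{π} f(x)^2 dx = 4^2 · π + 3^2 · π = (16 + 9)π.
Divide by 2π: (16 + 9)/2 = 25/2.
By Parseval, this equals Σ |c_n|^2.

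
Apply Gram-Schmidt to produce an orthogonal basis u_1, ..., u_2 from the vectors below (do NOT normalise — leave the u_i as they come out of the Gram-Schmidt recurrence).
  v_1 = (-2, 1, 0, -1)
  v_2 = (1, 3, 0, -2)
Orthogonal basis:
  u_1 = (-2, 1, 0, -1)
  u_2 = (2, 5/2, 0, -3/2)

Apply the Gram-Schmidt recurrence
  u_1 = v_1
  u_i = v_i − Σ_{j<i} ((v_i · u_j) / (u_j · u_j)) · u_j.

Step by step this gives:
  u_1 = (-2, 1, 0, -1)
  u_2 = (2, 5/2, 0, -3/2)

Orthogonality check:
  u_2 · u_1 = 0 (should be 0)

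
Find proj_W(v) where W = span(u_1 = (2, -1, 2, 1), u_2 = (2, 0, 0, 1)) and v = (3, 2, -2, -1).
proj_W(v) = (2, 6/5, -12/5, 1)

Set up U = [u_1 | ... | u_2] ∈ R^(4×2). The projector onto W = col(U) is P = U (U^T U)^(-1) U^T.
Compute U^T U =
  [10, 5]
  [5, 5],
and U^T v = (-1, 5).
Solve U^T U · c = U^T v for the coefficients: c = (-6/5, 11/5). The projection is proj_W(v) = U c.
Check: (v - proj_W(v)) · u_1 = 0  (should be 0).
Check: (v - proj_W(v)) · u_2 = 0  (should be 0).
Result: proj_W(v) = (2, 6/5, -12/5, 1).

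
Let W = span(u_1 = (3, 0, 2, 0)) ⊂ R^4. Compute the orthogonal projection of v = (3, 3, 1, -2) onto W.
proj_W(v) = (33/13, 0, 22/13, 0)

Set up U = [u_1 | ... | u_1] ∈ R^(4×1). The projector onto W = col(U) is P = U (U^T U)^(-1) U^T.
Compute U^T U =
  [13],
and U^T v = (11).
Solve U^T U · c = U^T v for the coefficients: c = (11/13). The projection is proj_W(v) = U c.
Check: (v - proj_W(v)) · u_1 = 0  (should be 0).
Result: proj_W(v) = (33/13, 0, 22/13, 0).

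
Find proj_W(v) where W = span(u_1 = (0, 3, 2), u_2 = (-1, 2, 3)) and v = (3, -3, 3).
proj_W(v) = (-18/19, -27/19, 12/19)

Set up U = [u_1 | ... | u_2] ∈ R^(3×2). The projector onto W = col(U) is P = U (U^T U)^(-1) U^T.
Compute U^T U =
  [13, 12]
  [12, 14],
and U^T v = (-3, 0).
Solve U^T U · c = U^T v for the coefficients: c = (-21/19, 18/19). The projection is proj_W(v) = U c.
Check: (v - proj_W(v)) · u_1 = 0  (should be 0).
Check: (v - proj_W(v)) · u_2 = 0  (should be 0).
Result: proj_W(v) = (-18/19, -27/19, 12/19).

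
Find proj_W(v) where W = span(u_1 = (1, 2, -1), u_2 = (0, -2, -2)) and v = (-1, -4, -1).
proj_W(v) = (-1, -4, -1)

Set up U = [u_1 | ... | u_2] ∈ R^(3×2). The projector onto W = col(U) is P = U (U^T U)^(-1) U^T.
Compute U^T U =
  [6, -2]
  [-2, 8],
and U^T v = (-8, 10).
Solve U^T U · c = U^T v for the coefficients: c = (-1, 1). The projection is proj_W(v) = U c.
Check: (v - proj_W(v)) · u_1 = 0  (should be 0).
Check: (v - proj_W(v)) · u_2 = 0  (should be 0).
Result: proj_W(v) = (-1, -4, -1).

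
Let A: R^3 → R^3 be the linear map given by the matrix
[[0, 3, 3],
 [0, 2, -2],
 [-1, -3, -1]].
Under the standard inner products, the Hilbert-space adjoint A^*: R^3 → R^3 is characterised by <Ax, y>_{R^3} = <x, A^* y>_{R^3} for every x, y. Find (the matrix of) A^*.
A^* = A^T =
[[0, 0, -1],
 [3, 2, -3],
 [3, -2, -1]]

For real matrices with standard dot products, the defining identity <Ax, y> = <x, A^* y> gives (Ax)^T y = x^T (A^*) y, i.e. x^T A^T y = x^T (A^*) y. Since this holds for all x, y, we must have A^* = A^T. Therefore
A^* =
[[0, 0, -1],
 [3, 2, -3],
 [3, -2, -1]].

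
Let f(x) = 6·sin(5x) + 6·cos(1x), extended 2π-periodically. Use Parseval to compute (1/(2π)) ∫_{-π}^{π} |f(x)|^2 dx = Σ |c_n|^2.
Σ |c_n|^2 = 36

Expand |f|^2 and use orthogonality of {sin(nx), cos(mx)} on [-π, π]:
  ∫_{-π}^{π} sin(nx)^2 dx = π, ∫ cos(mx)^2 dx = π, and cross terms integrate to 0.
So ∫_{-π}^{π} f(x)^2 dx = 6^2 · π + 6^2 · π = (36 + 36)π.
Divide by 2π: (36 + 36)/2 = 36.
By Parseval, this equals Σ |c_n|^2.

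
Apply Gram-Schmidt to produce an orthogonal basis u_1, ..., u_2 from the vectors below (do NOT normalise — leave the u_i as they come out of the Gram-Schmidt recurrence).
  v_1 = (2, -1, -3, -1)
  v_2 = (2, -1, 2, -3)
Orthogonal basis:
  u_1 = (2, -1, -3, -1)
  u_2 = (26/15, -13/15, 12/5, -43/15)

Apply the Gram-Schmidt recurrence
  u_1 = v_1
  u_i = v_i − Σ_{j<i} ((v_i · u_j) / (u_j · u_j)) · u_j.

Step by step this gives:
  u_1 = (2, -1, -3, -1)
  u_2 = (26/15, -13/15, 12/5, -43/15)

Orthogonality check:
  u_2 · u_1 = 0 (should be 0)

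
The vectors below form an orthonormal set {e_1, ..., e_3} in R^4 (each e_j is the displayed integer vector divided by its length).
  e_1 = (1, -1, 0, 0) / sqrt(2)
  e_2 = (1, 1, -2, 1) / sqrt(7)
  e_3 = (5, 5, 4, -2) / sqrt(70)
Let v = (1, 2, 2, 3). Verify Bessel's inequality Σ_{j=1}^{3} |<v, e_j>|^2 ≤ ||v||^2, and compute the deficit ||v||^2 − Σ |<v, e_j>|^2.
Σ |<v, e_j>|^2 = 26/5; ||v||^2 = 18; deficit = 64/5

Write each e_j = u_j / sqrt(<u_j, u_j>) where u_j is the displayed integer vector. Then <v, e_j> = <v, u_j> / sqrt(<u_j, u_j>), so |<v, e_j>|^2 = <v, u_j>^2 / <u_j, u_j>.
Coefficients: <v, e_1> = -1/sqrt(2), <v, e_2> = 2/sqrt(7), <v, e_3> = 17/sqrt(70).
Square and sum: Σ |<v, e_j>|^2 = 26/5.
Compute ||v||^2 = v·v = 18.
Deficit = 18 − 26/5 = 64/5 ≥ 0, confirming Bessel's inequality. (The deficit equals ||v − Σ <v,e_j> e_j||^2, the squared distance from v to span{e_j}.)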